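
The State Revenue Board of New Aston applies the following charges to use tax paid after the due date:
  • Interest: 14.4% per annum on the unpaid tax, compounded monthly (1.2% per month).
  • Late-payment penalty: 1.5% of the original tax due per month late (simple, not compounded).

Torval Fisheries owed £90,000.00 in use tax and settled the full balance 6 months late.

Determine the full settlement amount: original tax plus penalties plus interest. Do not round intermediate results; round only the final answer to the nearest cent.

£104,777.54

Late-payment penalty = 1.5% × £90,000.00 × 6 mo = £8,100.00
Interest: £90,000.00 × ((1 + 0.012)^6 − 1) = £90,000.00 × 0.0741949… = £6,677.5385…
Total = £90,000.00 + £8,100.0000 + £6,677.5385… = £104,777.54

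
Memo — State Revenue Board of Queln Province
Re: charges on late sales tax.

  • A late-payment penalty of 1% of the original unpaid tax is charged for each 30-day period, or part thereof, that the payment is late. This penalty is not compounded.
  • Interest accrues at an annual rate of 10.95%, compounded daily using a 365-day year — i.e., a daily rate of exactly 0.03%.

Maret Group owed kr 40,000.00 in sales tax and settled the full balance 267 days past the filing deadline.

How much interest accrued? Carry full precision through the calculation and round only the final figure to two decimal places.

Interest: kr 40,000.00 × ((1 + 0.0003)^267 − 1) = kr 40,000.00 × 0.08338239… = kr 3,335.2955…

kr 3,335.30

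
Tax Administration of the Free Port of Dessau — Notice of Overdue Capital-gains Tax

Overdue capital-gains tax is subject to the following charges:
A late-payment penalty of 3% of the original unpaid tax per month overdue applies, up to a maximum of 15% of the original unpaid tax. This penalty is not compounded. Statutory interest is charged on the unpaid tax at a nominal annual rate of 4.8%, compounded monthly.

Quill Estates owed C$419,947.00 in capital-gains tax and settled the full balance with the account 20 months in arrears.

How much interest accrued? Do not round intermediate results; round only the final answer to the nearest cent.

C$34,903.57

Interest (4.8%/yr ÷ 12 = 0.4%/month): C$419,947.00 × ((1 + 0.004)^20 − 1) = C$34,903.5658…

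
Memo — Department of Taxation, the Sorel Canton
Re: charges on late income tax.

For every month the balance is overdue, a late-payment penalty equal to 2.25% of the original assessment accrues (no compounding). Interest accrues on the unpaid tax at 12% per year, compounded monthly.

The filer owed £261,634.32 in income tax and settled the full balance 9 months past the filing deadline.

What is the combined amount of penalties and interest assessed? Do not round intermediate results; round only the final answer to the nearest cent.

£77,492.23

Late-payment penalty = 2.25% × £261,634.32 × 9 mo = £52,980.95…
Interest (12%/yr ÷ 12 = 1%/month): £261,634.32 × ((1 + 0.01)^9 − 1) = £24,511.2826…
Penalties + interest = £52,980.9498 + £24,511.2826… = £77,492.23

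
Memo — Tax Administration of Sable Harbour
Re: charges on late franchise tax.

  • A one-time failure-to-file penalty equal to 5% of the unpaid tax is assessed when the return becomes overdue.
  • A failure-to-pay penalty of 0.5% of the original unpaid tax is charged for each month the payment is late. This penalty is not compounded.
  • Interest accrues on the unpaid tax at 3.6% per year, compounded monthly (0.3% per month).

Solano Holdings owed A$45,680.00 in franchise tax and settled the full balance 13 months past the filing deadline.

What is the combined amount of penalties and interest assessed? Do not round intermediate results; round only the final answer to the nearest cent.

A$7,067.14

Failure-to-file penalty: 5% × A$45,680.00 = A$2,284.00
Failure-to-pay penalty = 0.5% × A$45,680.00 × 13 mo = A$2,969.20
Interest: A$45,680.00 × ((1 + 0.003)^13 − 1) = A$45,680.00 × 0.0397098… = A$1,813.9428…
Penalties + interest = A$5,253.2000 + A$1,813.9428… = A$7,067.14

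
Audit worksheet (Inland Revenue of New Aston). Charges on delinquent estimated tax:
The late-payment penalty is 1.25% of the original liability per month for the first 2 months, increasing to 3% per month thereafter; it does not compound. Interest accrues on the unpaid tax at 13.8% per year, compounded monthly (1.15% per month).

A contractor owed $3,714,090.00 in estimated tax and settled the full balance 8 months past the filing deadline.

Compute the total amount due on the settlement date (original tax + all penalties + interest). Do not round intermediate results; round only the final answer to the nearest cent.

$4,831,248.92

Penalty, months 1–2: 2 × 1.25% × $3,714,090.00 = $92,852.25
Penalty, months 3–8: 6 × 3% × $3,714,090.00 = $668,536.20
Interest: $3,714,090.00 × ((1 + 0.0115)^8 − 1) = $3,714,090.00 × 0.0957894… = $355,770.4699…
Total = $3,714,090.00 + $761,388.4500 + $355,770.4699… = $4,831,248.92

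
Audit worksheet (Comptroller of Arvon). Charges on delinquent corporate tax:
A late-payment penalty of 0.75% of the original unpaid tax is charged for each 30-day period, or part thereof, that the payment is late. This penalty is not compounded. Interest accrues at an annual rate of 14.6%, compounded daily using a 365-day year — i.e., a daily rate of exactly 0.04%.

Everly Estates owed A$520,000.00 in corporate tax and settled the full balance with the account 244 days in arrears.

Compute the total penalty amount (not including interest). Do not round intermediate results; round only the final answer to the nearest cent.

Penalty periods: ⌈244/30⌉ = 9; penalty = 9 × 0.75% × A$520,000.00 = A$35,100.00

A$35,100.00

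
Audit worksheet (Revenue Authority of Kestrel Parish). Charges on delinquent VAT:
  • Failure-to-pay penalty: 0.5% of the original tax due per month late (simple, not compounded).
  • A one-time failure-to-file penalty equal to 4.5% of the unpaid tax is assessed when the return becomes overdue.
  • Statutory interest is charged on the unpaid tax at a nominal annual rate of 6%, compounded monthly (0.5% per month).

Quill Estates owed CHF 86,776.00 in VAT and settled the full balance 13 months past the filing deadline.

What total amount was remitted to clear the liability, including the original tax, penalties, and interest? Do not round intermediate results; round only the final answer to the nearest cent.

CHF 102,134.15

Failure-to-file penalty: 4.5% × CHF 86,776.00 = CHF 3,904.92
Failure-to-pay penalty = 0.5% × CHF 86,776.00 × 13 mo = CHF 5,640.44
Interest: CHF 86,776.00 × ((1 + 0.005)^13 − 1) = CHF 86,776.00 × 0.0669862… = CHF 5,812.7946…
Total = CHF 86,776.00 + CHF 9,545.3600 + CHF 5,812.7946… = CHF 102,134.15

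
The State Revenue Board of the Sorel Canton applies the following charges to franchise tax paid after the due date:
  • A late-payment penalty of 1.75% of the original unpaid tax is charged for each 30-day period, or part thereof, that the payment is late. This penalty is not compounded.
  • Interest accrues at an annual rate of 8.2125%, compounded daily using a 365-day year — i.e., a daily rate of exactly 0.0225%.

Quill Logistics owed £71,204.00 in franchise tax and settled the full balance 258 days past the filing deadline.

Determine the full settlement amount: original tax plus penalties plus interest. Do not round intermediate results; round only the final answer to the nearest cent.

Penalty periods: ⌈258/30⌉ = 9; penalty = 9 × 1.75% × £71,204.00 = £11,214.63
Interest: £71,204.00 × ((1 + 0.000225)^258 − 1) = £71,204.00 × 0.05976106… = £4,255.2267…
Total = £71,204.00 + £11,214.6300 + £4,255.2267… = £86,673.86

£86,673.86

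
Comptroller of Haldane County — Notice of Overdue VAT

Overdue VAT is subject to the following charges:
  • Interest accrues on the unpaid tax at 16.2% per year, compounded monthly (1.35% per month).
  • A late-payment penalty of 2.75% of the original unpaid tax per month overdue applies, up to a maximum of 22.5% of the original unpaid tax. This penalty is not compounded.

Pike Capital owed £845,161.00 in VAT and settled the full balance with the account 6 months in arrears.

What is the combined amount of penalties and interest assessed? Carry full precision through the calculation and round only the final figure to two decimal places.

£210,262.08

Penalty: 6 × 2.75% × £845,161.00 = £139,451.57… (below the 22.5% cap of £190,161.23…)
Interest: £845,161.00 × ((1 + 0.0135)^6 − 1) = £845,161.00 × 0.0837835… = £70,810.5115…
Penalties + interest = £139,451.5650 + £70,810.5115… = £210,262.08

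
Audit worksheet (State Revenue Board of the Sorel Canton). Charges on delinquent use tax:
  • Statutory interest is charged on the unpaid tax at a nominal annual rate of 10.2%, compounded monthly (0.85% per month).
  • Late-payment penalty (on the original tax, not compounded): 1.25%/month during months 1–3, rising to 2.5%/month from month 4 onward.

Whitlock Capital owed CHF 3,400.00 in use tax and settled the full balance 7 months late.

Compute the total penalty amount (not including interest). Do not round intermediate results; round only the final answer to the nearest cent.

CHF 467.50

Penalty, months 1–3: 3 × 1.25% × CHF 3,400.00 = CHF 127.50
Penalty, months 4–7: 4 × 2.5% × CHF 3,400.00 = CHF 340.00
Total penalty = CHF 127.50 + CHF 340.00 = CHF 467.50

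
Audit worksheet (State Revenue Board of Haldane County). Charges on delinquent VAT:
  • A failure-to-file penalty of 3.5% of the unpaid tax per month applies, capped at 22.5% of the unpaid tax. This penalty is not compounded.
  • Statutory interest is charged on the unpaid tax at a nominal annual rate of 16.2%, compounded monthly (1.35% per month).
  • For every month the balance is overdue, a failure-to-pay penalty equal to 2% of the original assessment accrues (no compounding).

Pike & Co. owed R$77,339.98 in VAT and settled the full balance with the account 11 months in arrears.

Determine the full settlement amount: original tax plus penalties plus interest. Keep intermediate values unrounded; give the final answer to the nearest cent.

R$124,048.76

Failure-to-file: 11 × 3.5% × R$77,339.98 = R$29,775.89…, capped at 22.5% × R$77,339.98 = R$17,401.50…
Failure-to-pay penalty = 2% × R$77,339.98 × 11 mo = R$17,014.80…
Interest: R$77,339.98 × ((1 + 0.0135)^11 − 1) = R$77,339.98 × 0.1589409… = R$12,292.4847…
Total = R$77,339.98 + R$34,416.2911 + R$12,292.4847… = R$124,048.76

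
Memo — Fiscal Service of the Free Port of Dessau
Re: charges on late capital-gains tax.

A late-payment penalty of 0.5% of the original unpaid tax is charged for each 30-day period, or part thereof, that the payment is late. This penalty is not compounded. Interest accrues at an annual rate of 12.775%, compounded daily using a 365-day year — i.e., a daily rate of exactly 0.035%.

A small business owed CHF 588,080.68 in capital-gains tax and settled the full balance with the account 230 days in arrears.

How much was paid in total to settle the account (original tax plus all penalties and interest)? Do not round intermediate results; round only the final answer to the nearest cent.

Penalty periods: ⌈230/30⌉ = 8; penalty = 8 × 0.5% × CHF 588,080.68 = CHF 23,523.23…
Interest: CHF 588,080.68 × ((1 + 0.00035)^230 − 1) = CHF 588,080.68 × 0.08381358… = CHF 49,289.1482…
Total = CHF 588,080.68 + CHF 23,523.2272 + CHF 49,289.1482… = CHF 660,893.06

CHF 660,893.06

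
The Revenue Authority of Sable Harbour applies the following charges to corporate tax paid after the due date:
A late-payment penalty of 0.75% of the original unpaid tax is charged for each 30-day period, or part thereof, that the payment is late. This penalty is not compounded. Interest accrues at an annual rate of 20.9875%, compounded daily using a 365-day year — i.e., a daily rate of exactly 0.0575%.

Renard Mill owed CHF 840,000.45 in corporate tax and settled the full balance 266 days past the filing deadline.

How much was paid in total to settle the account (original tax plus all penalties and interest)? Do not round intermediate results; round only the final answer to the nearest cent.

Penalty periods: ⌈266/30⌉ = 9; penalty = 9 × 0.75% × CHF 840,000.45 = CHF 56,700.03…
Interest: CHF 840,000.45 × ((1 + 0.000575)^266 − 1) = CHF 840,000.45 × 0.16521549… = CHF 138,781.0897…
Total = CHF 840,000.45 + CHF 56,700.0304… + CHF 138,781.0897… = CHF 1,035,481.57

CHF 1,035,481.57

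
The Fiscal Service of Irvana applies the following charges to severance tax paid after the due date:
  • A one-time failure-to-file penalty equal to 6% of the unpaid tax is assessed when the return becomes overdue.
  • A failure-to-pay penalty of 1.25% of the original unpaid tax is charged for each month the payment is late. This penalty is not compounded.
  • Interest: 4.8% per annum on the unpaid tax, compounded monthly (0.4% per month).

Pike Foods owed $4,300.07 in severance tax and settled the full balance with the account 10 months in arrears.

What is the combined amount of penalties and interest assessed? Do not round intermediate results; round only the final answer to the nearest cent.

$970.65

Failure-to-file penalty: 6% × $4,300.07 = $258.00…
Failure-to-pay penalty = 1.25% × $4,300.07 × 10 mo = $537.51…
Interest: $4,300.07 × ((1 + 0.004)^10 − 1) = $4,300.07 × 0.0407277… = $175.1321…
Penalties + interest = $795.5130… + $175.1321… = $970.65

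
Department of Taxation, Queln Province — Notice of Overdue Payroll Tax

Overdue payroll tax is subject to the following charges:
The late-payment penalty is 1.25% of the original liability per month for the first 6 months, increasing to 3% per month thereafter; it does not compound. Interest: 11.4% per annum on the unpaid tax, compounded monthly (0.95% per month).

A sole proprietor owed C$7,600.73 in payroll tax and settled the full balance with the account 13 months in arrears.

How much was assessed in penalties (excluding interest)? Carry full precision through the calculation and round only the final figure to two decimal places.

C$2,166.21

Penalty, months 1–6: 6 × 1.25% × C$7,600.73 = C$570.05…
Penalty, months 7–13: 7 × 3% × C$7,600.73 = C$1,596.15…
Total penalty = C$570.05… + C$1,596.15… = C$2,166.21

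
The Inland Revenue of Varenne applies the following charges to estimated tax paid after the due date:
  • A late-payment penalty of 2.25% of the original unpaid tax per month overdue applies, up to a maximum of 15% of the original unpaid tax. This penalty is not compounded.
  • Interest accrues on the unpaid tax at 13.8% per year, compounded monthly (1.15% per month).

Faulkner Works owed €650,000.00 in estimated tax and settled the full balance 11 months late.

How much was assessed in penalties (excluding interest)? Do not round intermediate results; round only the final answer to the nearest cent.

Penalty (uncapped): 11 × 2.25% × €650,000.00 = €160,875.00; cap = 15% × €650,000.00 = €97,500.00 → penalty = €97,500.00

€97,500.00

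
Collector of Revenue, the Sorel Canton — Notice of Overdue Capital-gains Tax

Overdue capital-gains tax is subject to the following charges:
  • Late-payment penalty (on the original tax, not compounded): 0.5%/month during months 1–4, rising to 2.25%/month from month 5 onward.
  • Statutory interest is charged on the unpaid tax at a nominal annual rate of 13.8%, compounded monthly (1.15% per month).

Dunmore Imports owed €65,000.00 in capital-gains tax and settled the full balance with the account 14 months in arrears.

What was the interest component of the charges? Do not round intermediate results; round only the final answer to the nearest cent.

€11,284.41

Interest: €65,000.00 × ((1 + 0.0115)^14 − 1) = €65,000.00 × 0.1736063… = €11,284.4073…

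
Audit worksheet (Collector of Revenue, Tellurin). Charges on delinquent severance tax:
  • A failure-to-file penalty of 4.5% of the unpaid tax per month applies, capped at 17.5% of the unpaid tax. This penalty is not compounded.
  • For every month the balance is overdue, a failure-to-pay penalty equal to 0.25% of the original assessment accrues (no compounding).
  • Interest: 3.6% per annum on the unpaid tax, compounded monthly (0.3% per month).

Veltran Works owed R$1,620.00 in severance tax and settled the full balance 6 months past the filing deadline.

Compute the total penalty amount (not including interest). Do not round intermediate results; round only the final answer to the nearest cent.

Failure-to-file: 6 × 4.5% × R$1,620.00 = R$437.40, capped at 17.5% × R$1,620.00 = R$283.50
Failure-to-pay penalty: 6 × 0.25% × R$1,620.00 = R$24.30
Total penalty = R$283.50 + R$24.30 = R$307.80

R$307.80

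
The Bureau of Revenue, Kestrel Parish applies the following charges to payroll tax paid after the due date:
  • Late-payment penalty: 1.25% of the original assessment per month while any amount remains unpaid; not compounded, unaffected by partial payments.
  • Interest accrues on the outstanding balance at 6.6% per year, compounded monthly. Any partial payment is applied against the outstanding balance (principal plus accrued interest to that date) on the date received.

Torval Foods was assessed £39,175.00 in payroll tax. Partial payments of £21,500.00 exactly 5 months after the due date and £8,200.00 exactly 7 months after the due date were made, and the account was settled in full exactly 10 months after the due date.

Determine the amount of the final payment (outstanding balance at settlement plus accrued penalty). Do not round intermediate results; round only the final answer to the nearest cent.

Monthly rate = 6.6% ÷ 12 = 0.55%
Balance at month 5: £39,175.0000 × (1 + 0.0055)^5 = £40,264.2283…
After £21,500.00 payment: £40,264.2283… − £21,500.00 = £18,764.2283…
Balance at month 7: £18,764.2283… × (1 + 0.0055)^2 = £18,971.2024…
After £8,200.00 payment: £18,971.2024… − £8,200.00 = £10,771.2024…
Balance at month 10: £10,771.2024… × (1 + 0.0055)^3 = £10,949.9065…
Penalty: 10 × 1.25% × £39,175.00 = £4,896.88…
Final settlement = outstanding balance + penalty = £10,949.9065… + £4,896.88… = £15,846.78

£15,846.78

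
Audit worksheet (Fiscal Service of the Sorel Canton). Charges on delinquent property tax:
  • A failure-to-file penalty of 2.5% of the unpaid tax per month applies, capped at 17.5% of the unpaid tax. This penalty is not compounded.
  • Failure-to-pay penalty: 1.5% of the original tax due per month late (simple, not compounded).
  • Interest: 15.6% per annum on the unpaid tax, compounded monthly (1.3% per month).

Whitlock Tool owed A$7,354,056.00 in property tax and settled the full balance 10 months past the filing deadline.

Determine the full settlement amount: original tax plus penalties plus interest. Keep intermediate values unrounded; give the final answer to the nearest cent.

Failure-to-file: 10 × 2.5% × A$7,354,056.00 = A$1,838,514.00, capped at 17.5% × A$7,354,056.00 = A$1,286,959.80
Failure-to-pay penalty = 1.5% × A$7,354,056.00 × 10 mo = A$1,103,108.40
Interest: A$7,354,056.00 × ((1 + 0.013)^10 − 1) = A$7,354,056.00 × 0.1378747… = A$1,013,938.5030…
Total = A$7,354,056.00 + A$2,390,068.2000 + A$1,013,938.5030… = A$10,758,062.70

A$10,758,062.70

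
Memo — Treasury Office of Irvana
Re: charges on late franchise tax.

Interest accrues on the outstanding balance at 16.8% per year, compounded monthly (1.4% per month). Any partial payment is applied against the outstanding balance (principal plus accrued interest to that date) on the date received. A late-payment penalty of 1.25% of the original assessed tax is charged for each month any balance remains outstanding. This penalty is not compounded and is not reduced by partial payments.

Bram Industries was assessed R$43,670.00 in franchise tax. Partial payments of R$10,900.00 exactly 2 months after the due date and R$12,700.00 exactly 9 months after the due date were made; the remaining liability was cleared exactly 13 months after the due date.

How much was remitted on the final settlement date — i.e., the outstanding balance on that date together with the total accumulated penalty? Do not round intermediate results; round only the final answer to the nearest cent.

R$33,289.99

Balance at month 2: R$43,670.0000 × (1 + 0.014)^2 = R$44,901.3193…
After R$10,900.00 payment: R$44,901.3193… − R$10,900.00 = R$34,001.3193…
Balance at month 9: R$34,001.3193… × (1 + 0.014)^7 = R$37,476.7096…
After R$12,700.00 payment: R$37,476.7096… − R$12,700.00 = R$24,776.7096…
Balance at month 13: R$24,776.7096… × (1 + 0.014)^4 = R$26,193.6157…
Penalty: 13 × 1.25% × R$43,670.00 = R$7,096.38…
Final settlement = outstanding balance + penalty = R$26,193.6157… + R$7,096.38… = R$33,289.99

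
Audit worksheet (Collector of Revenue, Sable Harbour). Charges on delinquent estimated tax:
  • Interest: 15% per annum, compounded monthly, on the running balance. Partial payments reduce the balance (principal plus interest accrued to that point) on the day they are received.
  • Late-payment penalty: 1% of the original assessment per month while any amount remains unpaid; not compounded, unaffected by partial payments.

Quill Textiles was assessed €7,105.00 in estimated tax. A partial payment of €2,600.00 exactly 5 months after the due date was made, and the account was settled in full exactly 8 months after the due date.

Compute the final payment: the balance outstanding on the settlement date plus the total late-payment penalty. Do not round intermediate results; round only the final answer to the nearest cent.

€5,717.05

Monthly rate = 15% ÷ 12 = 1.25%
Balance at month 5: €7,105.0000 × (1 + 0.0125)^5 = €7,560.3037…
After €2,600.00 payment: €7,560.3037… − €2,600.00 = €4,960.3037…
Balance at month 8: €4,960.3037… × (1 + 0.0125)^3 = €5,148.6499…
Penalty: 8 × 1% × €7,105.00 = €568.40
Final settlement = outstanding balance + penalty = €5,148.6499… + €568.40 = €5,717.05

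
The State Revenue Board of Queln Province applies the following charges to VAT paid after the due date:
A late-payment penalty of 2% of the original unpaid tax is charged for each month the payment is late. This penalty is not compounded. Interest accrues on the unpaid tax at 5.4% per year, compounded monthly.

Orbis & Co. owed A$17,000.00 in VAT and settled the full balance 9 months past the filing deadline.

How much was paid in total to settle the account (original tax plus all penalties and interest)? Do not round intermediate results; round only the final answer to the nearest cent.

A$20,761.02

Late-payment penalty = 2% × A$17,000.00 × 9 mo = A$3,060.00
Interest (5.4%/yr ÷ 12 = 0.45%/month): A$17,000.00 × ((1 + 0.0045)^9 − 1) = A$701.0240…
Total = A$17,000.00 + A$3,060.0000 + A$701.0240… = A$20,761.02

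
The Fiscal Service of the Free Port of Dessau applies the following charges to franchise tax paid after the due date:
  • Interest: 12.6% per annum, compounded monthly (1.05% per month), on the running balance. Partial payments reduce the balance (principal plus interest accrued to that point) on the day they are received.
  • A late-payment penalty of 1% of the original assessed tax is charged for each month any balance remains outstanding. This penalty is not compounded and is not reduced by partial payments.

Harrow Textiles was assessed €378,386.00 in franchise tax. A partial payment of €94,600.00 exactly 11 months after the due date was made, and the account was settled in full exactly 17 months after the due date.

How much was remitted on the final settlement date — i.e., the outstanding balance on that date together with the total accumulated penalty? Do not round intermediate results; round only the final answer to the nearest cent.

€415,517.70

Balance at month 11: €378,386.0000 × (1 + 0.0105)^11 = €424,457.8362…
After €94,600.00 payment: €424,457.8362… − €94,600.00 = €329,857.8362…
Balance at month 17: €329,857.8362… × (1 + 0.0105)^6 = €351,192.0797…
Penalty: 17 × 1% × €378,386.00 = €64,325.62
Final settlement = outstanding balance + penalty = €351,192.0797… + €64,325.62 = €415,517.70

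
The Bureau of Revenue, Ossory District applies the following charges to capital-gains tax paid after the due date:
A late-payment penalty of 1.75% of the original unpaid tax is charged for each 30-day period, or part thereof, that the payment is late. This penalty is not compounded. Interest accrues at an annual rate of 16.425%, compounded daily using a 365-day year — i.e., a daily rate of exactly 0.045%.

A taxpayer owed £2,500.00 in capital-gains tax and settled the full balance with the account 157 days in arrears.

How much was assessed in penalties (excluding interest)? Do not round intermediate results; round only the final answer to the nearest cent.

Penalty periods: ⌈157/30⌉ = 6; penalty = 6 × 1.75% × £2,500.00 = £262.50

£262.50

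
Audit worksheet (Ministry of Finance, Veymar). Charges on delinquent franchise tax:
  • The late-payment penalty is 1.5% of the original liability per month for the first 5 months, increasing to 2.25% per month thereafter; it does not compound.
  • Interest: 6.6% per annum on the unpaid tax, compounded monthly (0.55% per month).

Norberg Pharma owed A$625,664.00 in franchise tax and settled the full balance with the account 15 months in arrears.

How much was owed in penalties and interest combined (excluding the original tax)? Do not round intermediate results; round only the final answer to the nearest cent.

Penalty, months 1–5: 5 × 1.5% × A$625,664.00 = A$46,924.80
Penalty, months 6–15: 10 × 2.25% × A$625,664.00 = A$140,774.40
Interest: A$625,664.00 × ((1 + 0.0055)^15 − 1) = A$625,664.00 × 0.0857532… = A$53,652.6995…
Penalties + interest = A$187,699.2000 + A$53,652.6995… = A$241,351.90

A$241,351.90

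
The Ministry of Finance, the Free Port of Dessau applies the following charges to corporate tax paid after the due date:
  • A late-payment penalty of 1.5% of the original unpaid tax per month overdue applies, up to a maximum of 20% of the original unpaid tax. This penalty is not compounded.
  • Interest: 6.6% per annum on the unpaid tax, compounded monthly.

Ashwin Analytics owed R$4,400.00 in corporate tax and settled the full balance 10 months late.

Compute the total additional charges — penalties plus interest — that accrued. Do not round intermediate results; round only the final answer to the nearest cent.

Penalty: 10 × 1.5% × R$4,400.00 = R$660.00 (below the 20% cap of R$880.00)
Interest (6.6%/yr ÷ 12 = 0.55%/month): R$4,400.00 × ((1 + 0.0055)^10 − 1) = R$248.0782…
Penalties + interest = R$660.0000 + R$248.0782… = R$908.08

R$908.08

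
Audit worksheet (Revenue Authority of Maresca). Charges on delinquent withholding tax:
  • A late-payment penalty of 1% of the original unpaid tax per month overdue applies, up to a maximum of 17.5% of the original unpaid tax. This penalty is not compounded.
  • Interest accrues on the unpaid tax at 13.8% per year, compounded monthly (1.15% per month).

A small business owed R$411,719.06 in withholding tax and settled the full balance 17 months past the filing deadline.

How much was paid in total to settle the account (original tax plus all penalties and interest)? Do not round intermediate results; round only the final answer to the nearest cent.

Penalty: 17 × 1% × R$411,719.06 = R$69,992.24… (below the 17.5% cap of R$72,050.84…)
Interest: R$411,719.06 × ((1 + 0.0115)^17 − 1) = R$411,719.06 × 0.2145631… = R$88,339.7158…
Total = R$411,719.06 + R$69,992.2402 + R$88,339.7158… = R$570,051.02

R$570,051.02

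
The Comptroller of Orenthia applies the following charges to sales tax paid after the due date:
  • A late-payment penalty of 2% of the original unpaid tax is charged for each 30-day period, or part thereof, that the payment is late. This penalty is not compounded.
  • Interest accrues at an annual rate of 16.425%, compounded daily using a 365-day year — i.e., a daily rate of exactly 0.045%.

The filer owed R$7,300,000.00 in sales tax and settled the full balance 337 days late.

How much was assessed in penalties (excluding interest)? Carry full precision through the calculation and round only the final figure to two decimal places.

Penalty periods: ⌈337/30⌉ = 12; penalty = 12 × 2% × R$7,300,000.00 = R$1,752,000.00

R$1,752,000.00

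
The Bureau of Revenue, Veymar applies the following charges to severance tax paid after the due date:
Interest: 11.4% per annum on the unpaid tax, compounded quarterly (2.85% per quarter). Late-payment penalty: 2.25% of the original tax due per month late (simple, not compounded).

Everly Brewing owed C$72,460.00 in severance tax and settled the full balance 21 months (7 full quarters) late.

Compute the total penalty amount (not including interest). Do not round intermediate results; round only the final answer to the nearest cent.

C$34,237.35

Late-payment penalty = 2.25% × C$72,460.00 × 21 mo = C$34,237.35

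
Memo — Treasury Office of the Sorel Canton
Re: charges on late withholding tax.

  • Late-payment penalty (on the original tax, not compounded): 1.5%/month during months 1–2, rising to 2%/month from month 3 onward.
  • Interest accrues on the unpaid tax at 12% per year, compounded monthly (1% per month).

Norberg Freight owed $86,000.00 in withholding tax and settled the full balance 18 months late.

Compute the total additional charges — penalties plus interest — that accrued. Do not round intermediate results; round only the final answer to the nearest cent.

$46,968.68

Penalty, months 1–2: 2 × 1.5% × $86,000.00 = $2,580.00
Penalty, months 3–18: 16 × 2% × $86,000.00 = $27,520.00
Interest: $86,000.00 × ((1 + 0.01)^18 − 1) = $86,000.00 × 0.1961475… = $16,868.6829…
Penalties + interest = $30,100.0000 + $16,868.6829… = $46,968.68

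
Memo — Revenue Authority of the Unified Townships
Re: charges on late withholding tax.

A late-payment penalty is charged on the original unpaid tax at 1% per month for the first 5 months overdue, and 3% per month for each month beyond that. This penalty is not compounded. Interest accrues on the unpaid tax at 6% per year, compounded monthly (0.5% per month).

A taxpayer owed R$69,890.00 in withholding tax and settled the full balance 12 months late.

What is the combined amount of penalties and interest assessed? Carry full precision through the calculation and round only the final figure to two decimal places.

R$22,482.06

Penalty, months 1–5: 5 × 1% × R$69,890.00 = R$3,494.50
Penalty, months 6–12: 7 × 3% × R$69,890.00 = R$14,676.90
Interest: R$69,890.00 × ((1 + 0.005)^12 − 1) = R$69,890.00 × 0.0616778… = R$4,310.6623…
Penalties + interest = R$18,171.4000 + R$4,310.6623… = R$22,482.06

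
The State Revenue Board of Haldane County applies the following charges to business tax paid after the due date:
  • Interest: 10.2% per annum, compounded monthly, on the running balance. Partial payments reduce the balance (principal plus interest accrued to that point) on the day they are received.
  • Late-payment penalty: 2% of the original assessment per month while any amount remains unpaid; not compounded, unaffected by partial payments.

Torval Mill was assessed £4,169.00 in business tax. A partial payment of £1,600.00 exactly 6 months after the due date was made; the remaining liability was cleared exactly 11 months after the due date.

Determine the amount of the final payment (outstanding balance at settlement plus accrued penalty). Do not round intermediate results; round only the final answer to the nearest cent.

Monthly rate = 10.2% ÷ 12 = 0.85%
Balance at month 6: £4,169.0000 × (1 + 0.0085)^6 = £4,386.1887…
After £1,600.00 payment: £4,386.1887… − £1,600.00 = £2,786.1887…
Balance at month 11: £2,786.1887… × (1 + 0.0085)^5 = £2,906.6319…
Penalty: 11 × 2% × £4,169.00 = £917.18
Final settlement = outstanding balance + penalty = £2,906.6319… + £917.18 = £3,823.81

£3,823.81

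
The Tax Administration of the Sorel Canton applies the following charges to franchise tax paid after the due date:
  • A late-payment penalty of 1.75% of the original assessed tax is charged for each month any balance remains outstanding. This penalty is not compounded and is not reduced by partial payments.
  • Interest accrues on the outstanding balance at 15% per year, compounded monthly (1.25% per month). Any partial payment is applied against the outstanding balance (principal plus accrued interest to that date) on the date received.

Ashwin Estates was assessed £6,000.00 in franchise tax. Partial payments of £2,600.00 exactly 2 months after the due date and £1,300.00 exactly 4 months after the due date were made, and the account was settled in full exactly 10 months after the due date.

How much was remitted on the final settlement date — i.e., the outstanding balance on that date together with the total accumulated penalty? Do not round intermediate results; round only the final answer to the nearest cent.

£3,571.36

Balance at month 2: £6,000.0000 × (1 + 0.0125)^2 = £6,150.9375
After £2,600.00 payment: £6,150.9375 − £2,600.00 = £3,550.9375
Balance at month 4: £3,550.9375 × (1 + 0.0125)^2 = £3,640.2658…
After £1,300.00 payment: £3,640.2658… − £1,300.00 = £2,340.2658…
Balance at month 10: £2,340.2658… × (1 + 0.0125)^6 = £2,521.3630…
Penalty: 10 × 1.75% × £6,000.00 = £1,050.00
Final settlement = outstanding balance + penalty = £2,521.3630… + £1,050.00 = £3,571.36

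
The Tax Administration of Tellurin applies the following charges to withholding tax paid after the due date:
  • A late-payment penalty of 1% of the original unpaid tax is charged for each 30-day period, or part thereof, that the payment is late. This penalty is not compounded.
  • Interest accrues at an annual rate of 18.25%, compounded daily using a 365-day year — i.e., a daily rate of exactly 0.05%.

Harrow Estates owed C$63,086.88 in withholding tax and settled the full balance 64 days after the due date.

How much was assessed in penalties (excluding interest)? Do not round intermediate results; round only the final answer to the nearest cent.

C$1,892.61

Penalty periods: ⌈64/30⌉ = 3; penalty = 3 × 1% × C$63,086.88 = C$1,892.61…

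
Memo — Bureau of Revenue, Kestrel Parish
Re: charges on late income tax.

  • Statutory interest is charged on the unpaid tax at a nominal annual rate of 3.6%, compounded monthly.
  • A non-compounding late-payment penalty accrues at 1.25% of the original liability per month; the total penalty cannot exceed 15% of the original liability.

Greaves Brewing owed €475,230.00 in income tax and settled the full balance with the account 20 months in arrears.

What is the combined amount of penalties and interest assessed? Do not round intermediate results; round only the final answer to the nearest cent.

€100,625.76

Penalty (uncapped): 20 × 1.25% × €475,230.00 = €118,807.50; cap = 15% × €475,230.00 = €71,284.50 → penalty = €71,284.50
Interest (3.6%/yr ÷ 12 = 0.3%/month): €475,230.00 × ((1 + 0.003)^20 − 1) = €29,341.2592…
Penalties + interest = €71,284.5000 + €29,341.2592… = €100,625.76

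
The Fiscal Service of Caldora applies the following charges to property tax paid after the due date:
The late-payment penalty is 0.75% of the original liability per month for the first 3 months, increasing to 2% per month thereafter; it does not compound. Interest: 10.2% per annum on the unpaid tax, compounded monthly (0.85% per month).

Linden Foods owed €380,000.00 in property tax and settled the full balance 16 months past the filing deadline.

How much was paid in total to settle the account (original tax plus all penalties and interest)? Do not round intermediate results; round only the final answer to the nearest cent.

Penalty, months 1–3: 3 × 0.75% × €380,000.00 = €8,550.00
Penalty, months 4–16: 13 × 2% × €380,000.00 = €98,800.00
Interest: €380,000.00 × ((1 + 0.0085)^16 − 1) = €380,000.00 × 0.1450236… = €55,108.9708…
Total = €380,000.00 + €107,350.0000 + €55,108.9708… = €542,458.97

€542,458.97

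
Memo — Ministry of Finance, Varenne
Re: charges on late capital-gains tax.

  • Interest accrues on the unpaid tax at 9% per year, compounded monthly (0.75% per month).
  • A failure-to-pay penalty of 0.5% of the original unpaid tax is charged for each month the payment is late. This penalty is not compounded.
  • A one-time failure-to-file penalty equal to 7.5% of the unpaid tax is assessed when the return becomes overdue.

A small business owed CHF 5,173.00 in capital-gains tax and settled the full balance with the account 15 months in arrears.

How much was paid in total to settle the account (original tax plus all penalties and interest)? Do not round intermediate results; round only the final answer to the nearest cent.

Failure-to-file penalty: 7.5% × CHF 5,173.00 = CHF 387.98…
Failure-to-pay penalty = 0.5% × CHF 5,173.00 × 15 mo = CHF 387.98…
Interest: CHF 5,173.00 × ((1 + 0.0075)^15 − 1) = CHF 5,173.00 × 0.1186026… = CHF 613.5312…
Total = CHF 5,173.00 + CHF 775.9500 + CHF 613.5312… = CHF 6,562.48

CHF 6,562.48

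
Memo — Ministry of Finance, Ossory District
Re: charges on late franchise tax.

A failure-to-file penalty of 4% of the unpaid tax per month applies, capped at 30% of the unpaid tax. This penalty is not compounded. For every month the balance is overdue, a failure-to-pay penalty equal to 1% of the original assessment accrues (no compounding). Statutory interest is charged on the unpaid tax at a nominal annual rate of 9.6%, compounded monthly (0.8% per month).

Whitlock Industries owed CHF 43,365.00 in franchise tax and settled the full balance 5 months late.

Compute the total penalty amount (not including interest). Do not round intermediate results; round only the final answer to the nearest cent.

CHF 10,841.25

Failure-to-file: 5 × 4% × CHF 43,365.00 = CHF 8,673.00 (under the 30% cap)
Failure-to-pay penalty = 1% × CHF 43,365.00 × 5 mo = CHF 2,168.25
Total penalty = CHF 8,673.00 + CHF 2,168.25 = CHF 10,841.25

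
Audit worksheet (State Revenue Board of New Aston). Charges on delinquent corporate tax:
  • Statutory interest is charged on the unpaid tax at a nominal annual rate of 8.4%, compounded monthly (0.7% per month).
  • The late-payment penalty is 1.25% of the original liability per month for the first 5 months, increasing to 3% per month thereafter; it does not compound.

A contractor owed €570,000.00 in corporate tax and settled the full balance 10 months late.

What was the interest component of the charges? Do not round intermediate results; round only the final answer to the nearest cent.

€41,180.60

Interest: €570,000.00 × ((1 + 0.007)^10 − 1) = €570,000.00 × 0.0722467… = €41,180.6010…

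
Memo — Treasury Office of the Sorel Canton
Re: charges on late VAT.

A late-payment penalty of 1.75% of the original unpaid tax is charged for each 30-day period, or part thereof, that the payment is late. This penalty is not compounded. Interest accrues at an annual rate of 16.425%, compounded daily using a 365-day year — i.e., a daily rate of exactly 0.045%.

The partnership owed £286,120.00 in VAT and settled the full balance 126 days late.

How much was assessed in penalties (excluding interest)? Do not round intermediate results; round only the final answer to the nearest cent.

Penalty periods: ⌈126/30⌉ = 5; penalty = 5 × 1.75% × £286,120.00 = £25,035.50

£25,035.50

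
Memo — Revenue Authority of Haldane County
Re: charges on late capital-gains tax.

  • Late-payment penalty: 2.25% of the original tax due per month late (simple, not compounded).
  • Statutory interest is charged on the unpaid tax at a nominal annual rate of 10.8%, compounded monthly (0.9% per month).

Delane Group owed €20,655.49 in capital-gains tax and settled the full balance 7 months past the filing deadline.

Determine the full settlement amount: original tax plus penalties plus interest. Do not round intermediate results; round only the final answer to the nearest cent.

€25,245.69

Late-payment penalty = 2.25% × €20,655.49 × 7 mo = €3,253.24…
Interest: €20,655.49 × ((1 + 0.009)^7 − 1) = €20,655.49 × 0.0647267… = €1,336.9627…
Total = €20,655.49 + €3,253.2397… + €1,336.9627… = €25,245.69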